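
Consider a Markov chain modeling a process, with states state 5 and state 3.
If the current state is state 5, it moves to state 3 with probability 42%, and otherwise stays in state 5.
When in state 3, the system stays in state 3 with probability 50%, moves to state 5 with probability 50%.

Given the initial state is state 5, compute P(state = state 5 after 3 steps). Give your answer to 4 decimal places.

Propagate the distribution vector 3 steps from state 5.
After 0 steps: (1.0000, 0.0000)
After 1 step: (0.5800, 0.4200)
After 2 steps: (0.5464, 0.4536)
After 3 steps: (0.5437, 0.4563)
P(in state 5 after 3 steps) = 0.5437

0.5437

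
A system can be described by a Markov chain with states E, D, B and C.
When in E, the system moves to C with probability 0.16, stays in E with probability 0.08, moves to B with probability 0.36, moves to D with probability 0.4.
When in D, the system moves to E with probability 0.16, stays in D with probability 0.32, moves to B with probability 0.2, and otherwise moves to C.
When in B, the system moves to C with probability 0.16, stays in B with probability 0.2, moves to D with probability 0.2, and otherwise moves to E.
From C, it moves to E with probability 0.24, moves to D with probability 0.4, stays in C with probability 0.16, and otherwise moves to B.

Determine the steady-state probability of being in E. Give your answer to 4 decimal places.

0.2251

Let the stationary distribution be π with π = πP and π_1 + π_2 + π_3 + π_4 = 1.
π_1 = 0.08·π_1 + 0.16·π_2 + 0.44·π_3 + 0.24·π_4
π_2 = 0.4·π_1 + 0.32·π_2 + 0.2·π_3 + 0.4·π_4
π_3 = 0.36·π_1 + 0.2·π_2 + 0.2·π_3 + 0.2·π_4
Solving with the normalization constraint gives π = (0.2251, 0.3267, 0.2360, 0.2123).
So the stationary probability of E is 0.2251.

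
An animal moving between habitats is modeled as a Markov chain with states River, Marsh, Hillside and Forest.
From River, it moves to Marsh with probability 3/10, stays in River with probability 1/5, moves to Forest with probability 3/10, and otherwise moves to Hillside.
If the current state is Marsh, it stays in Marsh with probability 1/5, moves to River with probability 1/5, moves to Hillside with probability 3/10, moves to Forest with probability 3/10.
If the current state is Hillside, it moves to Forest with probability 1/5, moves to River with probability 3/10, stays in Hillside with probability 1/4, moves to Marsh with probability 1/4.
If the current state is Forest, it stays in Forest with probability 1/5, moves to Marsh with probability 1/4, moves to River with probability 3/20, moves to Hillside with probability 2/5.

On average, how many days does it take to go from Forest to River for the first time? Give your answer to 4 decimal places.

Let t(s) be the expected number of days to first reach River from state s, with t(River) = 0. Conditioning on the first day:
t(Marsh) = 1 + 0.2·t(Marsh) + 0.3·t(Hillside) + 0.3·t(Forest)
t(Hillside) = 1 + 0.25·t(Marsh) + 0.25·t(Hillside) + 0.2·t(Forest)
t(Forest) = 1 + 0.25·t(Marsh) + 0.4·t(Hillside) + 0.2·t(Forest)
Solving: t(Marsh) = 4.5731, t(Hillside) = 4.1217, t(Forest) = 4.7399.
Expected days from Forest to River: 4.7399.

4.7399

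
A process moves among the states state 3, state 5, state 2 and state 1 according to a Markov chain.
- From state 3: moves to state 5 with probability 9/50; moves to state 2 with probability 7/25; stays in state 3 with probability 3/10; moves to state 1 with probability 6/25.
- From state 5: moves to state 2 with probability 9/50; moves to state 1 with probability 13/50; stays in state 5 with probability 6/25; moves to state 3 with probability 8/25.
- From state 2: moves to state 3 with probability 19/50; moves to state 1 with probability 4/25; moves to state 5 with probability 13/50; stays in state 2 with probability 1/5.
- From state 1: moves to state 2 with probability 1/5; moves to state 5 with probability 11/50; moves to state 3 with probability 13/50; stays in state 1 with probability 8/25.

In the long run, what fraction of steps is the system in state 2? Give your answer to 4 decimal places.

0.2206

Let the stationary distribution be π with π = πP and π_1 + π_2 + π_3 + π_4 = 1.
π_1 = 0.3·π_1 + 0.32·π_2 + 0.38·π_3 + 0.26·π_4
π_2 = 0.18·π_1 + 0.24·π_2 + 0.26·π_3 + 0.22·π_4
π_3 = 0.28·π_1 + 0.18·π_2 + 0.2·π_3 + 0.2·π_4
Solving with the normalization constraint gives π = (0.3122, 0.2207, 0.2206, 0.2465).
So the stationary probability of state 2 is 0.2206.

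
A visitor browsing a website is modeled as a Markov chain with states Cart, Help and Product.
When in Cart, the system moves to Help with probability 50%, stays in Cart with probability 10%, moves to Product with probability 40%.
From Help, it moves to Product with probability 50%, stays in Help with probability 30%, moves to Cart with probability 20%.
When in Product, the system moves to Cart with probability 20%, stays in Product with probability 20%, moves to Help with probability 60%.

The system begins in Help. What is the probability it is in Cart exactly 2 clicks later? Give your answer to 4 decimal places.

0.1800

Sum over the intermediate state after 1 click:
P = P(Help→Cart)·P(Cart→Cart) + P(Help→Help)·P(Help→Cart) + P(Help→Product)·P(Product→Cart)
  = 0.2×0.1 + 0.3×0.2 + 0.5×0.2
  = 0.0200 + 0.0600 + 0.1000 = 0.1800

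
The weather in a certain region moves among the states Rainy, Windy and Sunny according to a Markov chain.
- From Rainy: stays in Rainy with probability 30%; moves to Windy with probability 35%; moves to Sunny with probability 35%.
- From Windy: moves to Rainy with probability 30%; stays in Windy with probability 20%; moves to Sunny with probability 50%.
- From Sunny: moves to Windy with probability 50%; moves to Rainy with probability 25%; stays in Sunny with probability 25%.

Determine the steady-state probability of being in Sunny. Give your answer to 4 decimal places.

0.3662

Let the stationary distribution be π with π = πP and π_1 + π_2 + π_3 = 1.
π_1 = 0.3·π_1 + 0.3·π_2 + 0.25·π_3
π_2 = 0.35·π_1 + 0.2·π_2 + 0.5·π_3
Solving with the normalization constraint gives π = (0.2817, 0.3521, 0.3662).
So the stationary probability of Sunny is 0.3662.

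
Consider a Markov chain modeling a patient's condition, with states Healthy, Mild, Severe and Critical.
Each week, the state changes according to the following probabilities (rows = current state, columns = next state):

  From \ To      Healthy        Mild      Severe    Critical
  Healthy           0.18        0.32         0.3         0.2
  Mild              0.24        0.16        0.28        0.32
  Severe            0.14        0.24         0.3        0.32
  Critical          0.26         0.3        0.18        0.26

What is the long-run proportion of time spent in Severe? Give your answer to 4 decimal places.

Let the stationary distribution be π with π = πP and π_1 + π_2 + π_3 + π_4 = 1.
π_1 = 0.18·π_1 + 0.24·π_2 + 0.14·π_3 + 0.26·π_4
π_2 = 0.32·π_1 + 0.16·π_2 + 0.24·π_3 + 0.3·π_4
π_3 = 0.3·π_1 + 0.28·π_2 + 0.3·π_3 + 0.18·π_4
Solving with the normalization constraint gives π = (0.2070, 0.2530, 0.2615, 0.2785).
So the stationary probability of Severe is 0.2615.

0.2615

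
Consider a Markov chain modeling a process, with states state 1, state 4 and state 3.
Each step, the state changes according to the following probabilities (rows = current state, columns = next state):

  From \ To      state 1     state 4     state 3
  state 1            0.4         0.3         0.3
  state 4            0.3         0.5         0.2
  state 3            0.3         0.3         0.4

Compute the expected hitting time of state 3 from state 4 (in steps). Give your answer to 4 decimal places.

4.2857

Let t(s) be the expected number of steps to first reach state 3 from state s, with t(state 3) = 0. Conditioning on the first step:
t(state 1) = 1 + 0.4·t(state 1) + 0.3·t(state 4)
t(state 4) = 1 + 0.3·t(state 1) + 0.5·t(state 4)
Solving: t(state 1) = 3.8095, t(state 4) = 4.2857.
Expected steps from state 4 to state 3: 4.2857.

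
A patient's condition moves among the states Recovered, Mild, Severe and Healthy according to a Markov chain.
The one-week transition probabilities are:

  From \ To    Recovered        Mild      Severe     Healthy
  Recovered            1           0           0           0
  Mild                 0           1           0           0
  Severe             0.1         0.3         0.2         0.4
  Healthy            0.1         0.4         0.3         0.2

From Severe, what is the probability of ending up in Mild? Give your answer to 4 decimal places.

Let h(s) be the probability of absorption at Mild starting from transient state s. Then h(Mild) = 1 and h(Recovered) = 0. By first-step analysis:
h(Severe) = 0.1·0 + 0.3·1 + 0.2·h(Severe) + 0.4·h(Healthy)
h(Healthy) = 0.1·0 + 0.4·1 + 0.3·h(Severe) + 0.2·h(Healthy)
Solving: h(Severe) = 0.7692, h(Healthy) = 0.7885.
Starting from Severe, the probability is 0.7692.

0.7692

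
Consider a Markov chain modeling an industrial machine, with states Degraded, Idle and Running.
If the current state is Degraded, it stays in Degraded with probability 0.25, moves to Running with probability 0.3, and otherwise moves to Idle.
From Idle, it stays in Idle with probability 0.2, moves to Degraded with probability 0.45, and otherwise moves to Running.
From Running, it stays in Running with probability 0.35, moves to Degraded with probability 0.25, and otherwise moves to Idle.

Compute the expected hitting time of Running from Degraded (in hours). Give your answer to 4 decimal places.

3.1447

Let t(s) be the expected number of hours to first reach Running from state s, with t(Running) = 0. Conditioning on the first hour:
t(Degraded) = 1 + 0.25·t(Degraded) + 0.45·t(Idle)
t(Idle) = 1 + 0.45·t(Degraded) + 0.2·t(Idle)
Solving: t(Degraded) = 3.1447, t(Idle) = 3.0189.
Expected hours from Degraded to Running: 3.1447.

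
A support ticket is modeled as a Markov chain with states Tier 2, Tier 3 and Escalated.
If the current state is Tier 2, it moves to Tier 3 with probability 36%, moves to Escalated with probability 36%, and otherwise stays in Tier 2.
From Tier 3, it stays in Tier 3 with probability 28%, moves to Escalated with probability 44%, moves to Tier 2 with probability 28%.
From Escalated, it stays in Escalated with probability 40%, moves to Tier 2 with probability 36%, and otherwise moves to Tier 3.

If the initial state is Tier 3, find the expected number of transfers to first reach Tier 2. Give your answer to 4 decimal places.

Let t(s) be the expected number of transfers to first reach Tier 2 from state s, with t(Tier 2) = 0. Conditioning on the first transfer:
t(Tier 3) = 1 + 0.28·t(Tier 3) + 0.44·t(Escalated)
t(Escalated) = 1 + 0.24·t(Tier 3) + 0.4·t(Escalated)
Solving: t(Tier 3) = 3.1863, t(Escalated) = 2.9412.
Expected transfers from Tier 3 to Tier 2: 3.1863.

3.1863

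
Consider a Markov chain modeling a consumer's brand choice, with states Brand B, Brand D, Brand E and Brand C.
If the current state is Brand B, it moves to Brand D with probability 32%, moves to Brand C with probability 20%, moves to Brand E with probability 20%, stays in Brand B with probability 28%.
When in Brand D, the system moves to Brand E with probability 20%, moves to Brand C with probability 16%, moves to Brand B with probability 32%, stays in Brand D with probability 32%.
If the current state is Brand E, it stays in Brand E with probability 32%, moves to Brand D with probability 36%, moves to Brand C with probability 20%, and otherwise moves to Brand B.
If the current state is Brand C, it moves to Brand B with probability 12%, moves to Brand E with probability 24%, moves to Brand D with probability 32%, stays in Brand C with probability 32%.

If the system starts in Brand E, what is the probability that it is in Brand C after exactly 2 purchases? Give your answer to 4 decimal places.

Propagate the distribution vector 2 purchases from Brand E.
After 0 purchases: (0.0000, 0.0000, 1.0000, 0.0000)
After 1 purchase: (0.1200, 0.3600, 0.3200, 0.2000)
After 2 purchases: (0.2112, 0.3328, 0.2464, 0.2096)
P(in Brand C after 2 purchases) = 0.2096

0.2096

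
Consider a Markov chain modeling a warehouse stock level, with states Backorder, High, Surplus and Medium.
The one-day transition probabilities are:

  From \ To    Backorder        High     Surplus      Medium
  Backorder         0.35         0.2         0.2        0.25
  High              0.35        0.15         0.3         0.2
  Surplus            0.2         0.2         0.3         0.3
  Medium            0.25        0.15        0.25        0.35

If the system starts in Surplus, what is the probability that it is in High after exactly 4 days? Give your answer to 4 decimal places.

0.1770

Propagate the distribution vector 4 days from Surplus.
After 0 days: (0.0000, 0.0000, 1.0000, 0.0000)
After 1 day: (0.2000, 0.2000, 0.3000, 0.3000)
After 2 days: (0.2750, 0.1750, 0.2650, 0.2850)
After 3 days: (0.2818, 0.1770, 0.2583, 0.2830)
After 4 days: (0.2830, 0.1770, 0.2577, 0.2824)
P(in High after 4 days) = 0.1770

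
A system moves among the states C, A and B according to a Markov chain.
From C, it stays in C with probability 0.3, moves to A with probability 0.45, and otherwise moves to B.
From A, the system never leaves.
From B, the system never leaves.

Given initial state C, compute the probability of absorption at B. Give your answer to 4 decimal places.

0.3571

Let h(s) be the probability of absorption at B starting from transient state s. Then h(B) = 1 and h(A) = 0. By first-step analysis:
h(C) = 0.3·h(C) + 0.45·0 + 0.25·1
Solving: h(C) = 0.3571.
Starting from C, the probability is 0.3571.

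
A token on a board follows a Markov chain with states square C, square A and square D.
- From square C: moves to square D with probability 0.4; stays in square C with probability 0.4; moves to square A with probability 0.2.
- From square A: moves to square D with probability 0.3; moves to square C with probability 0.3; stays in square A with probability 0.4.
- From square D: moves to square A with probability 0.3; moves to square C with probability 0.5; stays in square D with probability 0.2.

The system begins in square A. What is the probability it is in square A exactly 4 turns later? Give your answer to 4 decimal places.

Propagate the distribution vector 4 turns from square A.
After 0 turns: (0.0000, 1.0000, 0.0000)
After 1 turn: (0.3000, 0.4000, 0.3000)
After 2 turns: (0.3900, 0.3100, 0.3000)
After 3 turns: (0.3990, 0.2920, 0.3090)
After 4 turns: (0.4017, 0.2893, 0.3090)
P(in square A after 4 turns) = 0.2893

0.2893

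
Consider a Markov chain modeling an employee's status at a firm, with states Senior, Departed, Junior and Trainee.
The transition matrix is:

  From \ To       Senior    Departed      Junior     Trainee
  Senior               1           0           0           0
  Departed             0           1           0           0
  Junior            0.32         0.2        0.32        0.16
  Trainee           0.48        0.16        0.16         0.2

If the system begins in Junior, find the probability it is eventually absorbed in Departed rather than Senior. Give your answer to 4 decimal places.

0.3580

Let h(s) be the probability of absorption at Departed starting from transient state s. Then h(Departed) = 1 and h(Senior) = 0. By first-step analysis:
h(Junior) = 0.32·0 + 0.2·1 + 0.32·h(Junior) + 0.16·h(Trainee)
h(Trainee) = 0.48·0 + 0.16·1 + 0.16·h(Junior) + 0.2·h(Trainee)
Solving: h(Junior) = 0.3580, h(Trainee) = 0.2716.
Starting from Junior, the probability is 0.3580.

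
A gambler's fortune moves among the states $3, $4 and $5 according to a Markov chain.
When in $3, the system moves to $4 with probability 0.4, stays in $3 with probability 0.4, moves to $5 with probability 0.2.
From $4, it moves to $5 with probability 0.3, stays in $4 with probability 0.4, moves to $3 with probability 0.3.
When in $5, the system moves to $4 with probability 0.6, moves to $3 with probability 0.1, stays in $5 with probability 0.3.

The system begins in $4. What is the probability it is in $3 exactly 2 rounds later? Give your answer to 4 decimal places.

0.2700

Sum over the intermediate state after 1 round:
P = P($4→$3)·P($3→$3) + P($4→$4)·P($4→$3) + P($4→$5)·P($5→$3)
  = 0.3×0.4 + 0.4×0.3 + 0.3×0.1
  = 0.1200 + 0.1200 + 0.0300 = 0.2700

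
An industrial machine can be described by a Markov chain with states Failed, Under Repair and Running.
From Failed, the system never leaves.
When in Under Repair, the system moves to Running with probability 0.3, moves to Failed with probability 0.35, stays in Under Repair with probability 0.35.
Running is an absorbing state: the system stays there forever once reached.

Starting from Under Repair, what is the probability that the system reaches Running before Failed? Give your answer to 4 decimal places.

0.4615

Let h(s) be the probability of absorption at Running starting from transient state s. Then h(Running) = 1 and h(Failed) = 0. By first-step analysis:
h(Under Repair) = 0.35·0 + 0.35·h(Under Repair) + 0.3·1
Solving: h(Under Repair) = 0.4615.
Starting from Under Repair, the probability is 0.4615.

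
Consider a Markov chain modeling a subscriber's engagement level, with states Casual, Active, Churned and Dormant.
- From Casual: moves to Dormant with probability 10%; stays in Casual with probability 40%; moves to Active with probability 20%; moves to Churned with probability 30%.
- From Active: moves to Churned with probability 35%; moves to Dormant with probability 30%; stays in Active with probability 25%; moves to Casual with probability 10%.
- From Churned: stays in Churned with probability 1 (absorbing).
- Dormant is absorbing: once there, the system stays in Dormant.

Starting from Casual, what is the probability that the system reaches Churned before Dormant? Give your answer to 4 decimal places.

0.6860

Let h(s) be the probability of absorption at Churned starting from transient state s. Then h(Churned) = 1 and h(Dormant) = 0. By first-step analysis:
h(Casual) = 0.4·h(Casual) + 0.2·h(Active) + 0.3·1 + 0.1·0
h(Active) = 0.1·h(Casual) + 0.25·h(Active) + 0.35·1 + 0.3·0
Solving: h(Casual) = 0.6860, h(Active) = 0.5581.
Starting from Casual, the probability is 0.6860.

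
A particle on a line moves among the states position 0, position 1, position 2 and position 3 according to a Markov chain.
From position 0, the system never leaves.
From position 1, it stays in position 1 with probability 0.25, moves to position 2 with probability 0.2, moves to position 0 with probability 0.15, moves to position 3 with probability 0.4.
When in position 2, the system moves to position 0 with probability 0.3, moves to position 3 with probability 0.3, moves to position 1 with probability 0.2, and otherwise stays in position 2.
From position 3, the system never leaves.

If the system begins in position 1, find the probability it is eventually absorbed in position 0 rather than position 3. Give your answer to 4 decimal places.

0.3214

Let h(s) be the probability of absorption at position 0 starting from transient state s. Then h(position 0) = 1 and h(position 3) = 0. By first-step analysis:
h(position 1) = 0.15·1 + 0.25·h(position 1) + 0.2·h(position 2) + 0.4·0
h(position 2) = 0.3·1 + 0.2·h(position 1) + 0.2·h(position 2) + 0.3·0
Solving: h(position 1) = 0.3214, h(position 2) = 0.4554.
Starting from position 1, the probability is 0.3214.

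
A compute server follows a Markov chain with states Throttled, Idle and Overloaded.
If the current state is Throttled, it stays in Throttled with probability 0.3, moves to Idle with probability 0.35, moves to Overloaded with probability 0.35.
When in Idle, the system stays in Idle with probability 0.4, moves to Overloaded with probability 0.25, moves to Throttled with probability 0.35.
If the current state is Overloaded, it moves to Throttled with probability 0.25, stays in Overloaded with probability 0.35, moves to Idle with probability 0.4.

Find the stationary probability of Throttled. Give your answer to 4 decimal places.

Let the stationary distribution be π with π = πP and π_1 + π_2 + π_3 = 1.
π_1 = 0.3·π_1 + 0.35·π_2 + 0.25·π_3
π_2 = 0.35·π_1 + 0.4·π_2 + 0.4·π_3
Solving with the normalization constraint gives π = (0.3037, 0.3848, 0.3115).
So the stationary probability of Throttled is 0.3037.

0.3037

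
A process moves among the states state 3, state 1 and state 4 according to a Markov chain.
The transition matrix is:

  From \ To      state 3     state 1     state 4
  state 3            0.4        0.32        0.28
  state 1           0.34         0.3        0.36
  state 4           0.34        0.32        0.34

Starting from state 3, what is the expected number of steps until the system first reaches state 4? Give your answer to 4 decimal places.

3.2776

Let t(s) be the expected number of steps to first reach state 4 from state s, with t(state 4) = 0. Conditioning on the first step:
t(state 3) = 1 + 0.4·t(state 3) + 0.32·t(state 1)
t(state 1) = 1 + 0.34·t(state 3) + 0.3·t(state 1)
Solving: t(state 3) = 3.2776, t(state 1) = 3.0206.
Expected steps from state 3 to state 4: 3.2776.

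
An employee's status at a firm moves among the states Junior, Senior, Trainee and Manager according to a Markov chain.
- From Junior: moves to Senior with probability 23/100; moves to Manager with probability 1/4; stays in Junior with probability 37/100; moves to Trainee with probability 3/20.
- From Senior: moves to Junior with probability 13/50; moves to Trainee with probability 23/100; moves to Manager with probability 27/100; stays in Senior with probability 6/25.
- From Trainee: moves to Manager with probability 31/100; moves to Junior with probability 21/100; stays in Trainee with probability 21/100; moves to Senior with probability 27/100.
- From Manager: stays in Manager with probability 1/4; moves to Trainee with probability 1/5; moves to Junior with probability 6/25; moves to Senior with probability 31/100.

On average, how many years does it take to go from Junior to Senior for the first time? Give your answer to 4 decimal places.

3.8794

Let t(s) be the expected number of years to first reach Senior from state s, with t(Senior) = 0. Conditioning on the first year:
t(Junior) = 1 + 0.37·t(Junior) + 0.15·t(Trainee) + 0.25·t(Manager)
t(Trainee) = 1 + 0.21·t(Junior) + 0.21·t(Trainee) + 0.31·t(Manager)
t(Manager) = 1 + 0.24·t(Junior) + 0.2·t(Trainee) + 0.25·t(Manager)
Solving: t(Junior) = 3.8794, t(Trainee) = 3.6940, t(Manager) = 3.5598.
Expected years from Junior to Senior: 3.8794.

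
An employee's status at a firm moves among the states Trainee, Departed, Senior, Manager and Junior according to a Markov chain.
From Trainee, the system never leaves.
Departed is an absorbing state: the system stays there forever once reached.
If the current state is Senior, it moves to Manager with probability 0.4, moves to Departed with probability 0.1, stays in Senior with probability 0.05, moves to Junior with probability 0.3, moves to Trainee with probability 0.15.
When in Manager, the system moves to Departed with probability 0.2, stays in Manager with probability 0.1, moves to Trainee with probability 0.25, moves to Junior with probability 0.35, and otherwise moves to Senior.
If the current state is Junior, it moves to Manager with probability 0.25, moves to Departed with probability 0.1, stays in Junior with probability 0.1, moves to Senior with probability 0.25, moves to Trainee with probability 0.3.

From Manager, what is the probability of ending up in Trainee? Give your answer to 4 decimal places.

Let h(s) be the probability of absorption at Trainee starting from transient state s. Then h(Trainee) = 1 and h(Departed) = 0. By first-step analysis:
h(Senior) = 0.15·1 + 0.1·0 + 0.05·h(Senior) + 0.4·h(Manager) + 0.3·h(Junior)
h(Manager) = 0.25·1 + 0.2·0 + 0.1·h(Senior) + 0.1·h(Manager) + 0.35·h(Junior)
h(Junior) = 0.3·1 + 0.1·0 + 0.25·h(Senior) + 0.25·h(Manager) + 0.1·h(Junior)
Solving: h(Senior) = 0.6294, h(Manager) = 0.6114, h(Junior) = 0.6780.
Starting from Manager, the probability is 0.6114.

0.6114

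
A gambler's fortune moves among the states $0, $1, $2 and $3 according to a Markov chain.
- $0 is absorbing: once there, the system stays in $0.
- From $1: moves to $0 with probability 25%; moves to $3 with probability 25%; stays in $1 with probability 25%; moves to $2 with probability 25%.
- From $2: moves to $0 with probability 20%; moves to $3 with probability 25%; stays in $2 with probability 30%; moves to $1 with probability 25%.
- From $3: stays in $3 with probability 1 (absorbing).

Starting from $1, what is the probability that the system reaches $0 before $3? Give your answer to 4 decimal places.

0.4865

Let h(s) be the probability of absorption at $0 starting from transient state s. Then h($0) = 1 and h($3) = 0. By first-step analysis:
h($1) = 0.25·1 + 0.25·h($1) + 0.25·h($2) + 0.25·0
h($2) = 0.2·1 + 0.25·h($1) + 0.3·h($2) + 0.25·0
Solving: h($1) = 0.4865, h($2) = 0.4595.
Starting from $1, the probability is 0.4865.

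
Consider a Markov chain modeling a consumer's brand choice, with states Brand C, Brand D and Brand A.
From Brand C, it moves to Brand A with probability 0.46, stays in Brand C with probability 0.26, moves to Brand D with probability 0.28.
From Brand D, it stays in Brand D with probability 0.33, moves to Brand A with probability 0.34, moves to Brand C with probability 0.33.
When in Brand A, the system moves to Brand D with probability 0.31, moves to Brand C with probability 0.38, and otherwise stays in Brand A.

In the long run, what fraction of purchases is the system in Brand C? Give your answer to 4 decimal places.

0.3256

Let the stationary distribution be π with π = πP and π_1 + π_2 + π_3 = 1.
π_1 = 0.26·π_1 + 0.33·π_2 + 0.38·π_3
π_2 = 0.28·π_1 + 0.33·π_2 + 0.31·π_3
Solving with the normalization constraint gives π = (0.3256, 0.3064, 0.3680).
So the stationary probability of Brand C is 0.3256.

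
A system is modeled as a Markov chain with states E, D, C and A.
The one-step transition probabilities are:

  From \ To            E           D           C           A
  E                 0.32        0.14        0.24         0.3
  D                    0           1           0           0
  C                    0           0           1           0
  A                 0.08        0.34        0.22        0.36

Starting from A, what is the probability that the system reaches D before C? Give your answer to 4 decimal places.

0.5895

Let h(s) be the probability of absorption at D starting from transient state s. Then h(D) = 1 and h(C) = 0. By first-step analysis:
h(E) = 0.32·h(E) + 0.14·1 + 0.24·0 + 0.3·h(A)
h(A) = 0.08·h(E) + 0.34·1 + 0.22·0 + 0.36·h(A)
Solving: h(E) = 0.4660, h(A) = 0.5895.
Starting from A, the probability is 0.5895.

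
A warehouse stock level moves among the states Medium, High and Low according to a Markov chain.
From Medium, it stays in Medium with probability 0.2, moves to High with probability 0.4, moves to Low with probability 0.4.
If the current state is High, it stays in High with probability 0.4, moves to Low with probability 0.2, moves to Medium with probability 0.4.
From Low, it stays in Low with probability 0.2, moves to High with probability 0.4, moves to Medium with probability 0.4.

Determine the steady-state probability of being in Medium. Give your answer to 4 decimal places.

Let the stationary distribution be π with π = πP and π_1 + π_2 + π_3 = 1.
π_1 = 0.2·π_1 + 0.4·π_2 + 0.4·π_3
π_2 = 0.4·π_1 + 0.4·π_2 + 0.4·π_3
Solving with the normalization constraint gives π = (0.3333, 0.4000, 0.2667).
So the stationary probability of Medium is 0.3333.

0.3333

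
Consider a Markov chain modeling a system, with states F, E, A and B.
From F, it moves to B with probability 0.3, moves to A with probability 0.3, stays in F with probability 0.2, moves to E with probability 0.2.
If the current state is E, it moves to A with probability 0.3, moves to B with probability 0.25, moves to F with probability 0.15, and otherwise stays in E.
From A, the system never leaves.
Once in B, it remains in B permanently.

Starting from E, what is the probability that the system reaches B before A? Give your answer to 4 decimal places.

0.4623

Let h(s) be the probability of absorption at B starting from transient state s. Then h(B) = 1 and h(A) = 0. By first-step analysis:
h(F) = 0.2·h(F) + 0.2·h(E) + 0.3·0 + 0.3·1
h(E) = 0.15·h(F) + 0.3·h(E) + 0.3·0 + 0.25·1
Solving: h(F) = 0.4906, h(E) = 0.4623.
Starting from E, the probability is 0.4623.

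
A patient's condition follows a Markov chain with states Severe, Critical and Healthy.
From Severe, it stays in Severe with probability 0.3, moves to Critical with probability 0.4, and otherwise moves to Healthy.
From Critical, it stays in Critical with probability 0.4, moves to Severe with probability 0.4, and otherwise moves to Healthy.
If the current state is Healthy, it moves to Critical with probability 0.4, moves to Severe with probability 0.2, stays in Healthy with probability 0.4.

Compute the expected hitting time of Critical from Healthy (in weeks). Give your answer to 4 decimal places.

Let t(s) be the expected number of weeks to first reach Critical from state s, with t(Critical) = 0. Conditioning on the first week:
t(Severe) = 1 + 0.3·t(Severe) + 0.3·t(Healthy)
t(Healthy) = 1 + 0.2·t(Severe) + 0.4·t(Healthy)
Solving: t(Severe) = 2.5000, t(Healthy) = 2.5000.
Expected weeks from Healthy to Critical: 2.5000.

2.5000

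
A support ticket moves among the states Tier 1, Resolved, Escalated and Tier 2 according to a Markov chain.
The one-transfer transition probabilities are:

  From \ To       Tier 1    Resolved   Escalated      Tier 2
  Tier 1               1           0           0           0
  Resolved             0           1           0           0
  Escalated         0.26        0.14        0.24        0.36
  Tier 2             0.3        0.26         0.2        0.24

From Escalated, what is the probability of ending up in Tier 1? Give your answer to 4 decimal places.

Let h(s) be the probability of absorption at Tier 1 starting from transient state s. Then h(Tier 1) = 1 and h(Resolved) = 0. By first-step analysis:
h(Escalated) = 0.26·1 + 0.14·0 + 0.24·h(Escalated) + 0.36·h(Tier 2)
h(Tier 2) = 0.3·1 + 0.26·0 + 0.2·h(Escalated) + 0.24·h(Tier 2)
Solving: h(Escalated) = 0.6044, h(Tier 2) = 0.5538.
Starting from Escalated, the probability is 0.6044.

0.6044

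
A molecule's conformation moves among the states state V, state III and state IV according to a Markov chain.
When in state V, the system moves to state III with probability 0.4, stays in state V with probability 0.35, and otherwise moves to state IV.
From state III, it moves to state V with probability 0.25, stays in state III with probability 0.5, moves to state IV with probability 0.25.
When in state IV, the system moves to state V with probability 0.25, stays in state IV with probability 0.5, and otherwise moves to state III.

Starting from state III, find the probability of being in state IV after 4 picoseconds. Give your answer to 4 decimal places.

0.3320

Propagate the distribution vector 4 picoseconds from state III.
After 0 picoseconds: (0.0000, 1.0000, 0.0000)
After 1 picosecond: (0.2500, 0.5000, 0.2500)
After 2 picoseconds: (0.2750, 0.4125, 0.3125)
After 3 picoseconds: (0.2775, 0.3944, 0.3281)
After 4 picoseconds: (0.2778, 0.3902, 0.3320)
P(in state IV after 4 picoseconds) = 0.3320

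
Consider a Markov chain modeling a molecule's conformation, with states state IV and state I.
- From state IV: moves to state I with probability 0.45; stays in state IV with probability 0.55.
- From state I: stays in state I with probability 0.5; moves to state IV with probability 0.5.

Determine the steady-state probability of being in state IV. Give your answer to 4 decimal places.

Let the stationary distribution be π with π = πP and π_1 + π_2 = 1.
π_1 = 0.55·π_1 + 0.5·π_2
Solving with the normalization constraint gives π = (0.5263, 0.4737).
So the stationary probability of state IV is 0.5263.

0.5263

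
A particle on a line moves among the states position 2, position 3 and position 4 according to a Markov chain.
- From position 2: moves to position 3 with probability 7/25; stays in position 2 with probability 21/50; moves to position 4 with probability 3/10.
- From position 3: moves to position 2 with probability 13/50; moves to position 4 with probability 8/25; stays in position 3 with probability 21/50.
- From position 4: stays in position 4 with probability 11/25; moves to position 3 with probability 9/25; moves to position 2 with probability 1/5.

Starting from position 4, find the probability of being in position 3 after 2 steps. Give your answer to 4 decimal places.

Sum over the intermediate state after 1 step:
P = P(position 4→position 2)·P(position 2→position 3) + P(position 4→position 3)·P(position 3→position 3) + P(position 4→position 4)·P(position 4→position 3)
  = 0.2×0.28 + 0.36×0.42 + 0.44×0.36
  = 0.0560 + 0.1512 + 0.1584 = 0.3656

0.3656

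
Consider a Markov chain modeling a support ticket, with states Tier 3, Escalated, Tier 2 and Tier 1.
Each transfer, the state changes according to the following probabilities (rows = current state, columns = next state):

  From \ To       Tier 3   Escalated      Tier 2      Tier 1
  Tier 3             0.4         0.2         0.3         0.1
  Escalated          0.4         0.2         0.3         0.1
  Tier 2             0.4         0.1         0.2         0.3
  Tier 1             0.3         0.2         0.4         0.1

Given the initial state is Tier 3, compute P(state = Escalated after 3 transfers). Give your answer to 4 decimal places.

Propagate the distribution vector 3 transfers from Tier 3.
After 0 transfers: (1.0000, 0.0000, 0.0000, 0.0000)
After 1 transfer: (0.4000, 0.2000, 0.3000, 0.1000)
After 2 transfers: (0.3900, 0.1700, 0.2800, 0.1600)
After 3 transfers: (0.3840, 0.1720, 0.2880, 0.1560)
P(in Escalated after 3 transfers) = 0.1720

0.1720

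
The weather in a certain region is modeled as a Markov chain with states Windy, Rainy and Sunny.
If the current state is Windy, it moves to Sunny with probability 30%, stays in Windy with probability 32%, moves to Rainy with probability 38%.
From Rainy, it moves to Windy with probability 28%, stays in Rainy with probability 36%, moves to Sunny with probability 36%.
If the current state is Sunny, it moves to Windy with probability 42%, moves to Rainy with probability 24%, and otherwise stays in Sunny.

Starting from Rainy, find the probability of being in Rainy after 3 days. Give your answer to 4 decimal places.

0.3265

Propagate the distribution vector 3 days from Rainy.
After 0 days: (0.0000, 1.0000, 0.0000)
After 1 day: (0.2800, 0.3600, 0.3600)
After 2 days: (0.3416, 0.3224, 0.3360)
After 3 days: (0.3407, 0.3265, 0.3328)
P(in Rainy after 3 days) = 0.3265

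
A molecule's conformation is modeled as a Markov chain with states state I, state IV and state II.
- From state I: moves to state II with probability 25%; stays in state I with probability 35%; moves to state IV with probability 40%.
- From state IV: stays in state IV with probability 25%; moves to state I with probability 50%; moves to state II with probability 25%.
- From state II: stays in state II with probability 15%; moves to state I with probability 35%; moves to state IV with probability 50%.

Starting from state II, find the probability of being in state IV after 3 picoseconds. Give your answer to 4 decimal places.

Propagate the distribution vector 3 picoseconds from state II.
After 0 picoseconds: (0.0000, 0.0000, 1.0000)
After 1 picosecond: (0.3500, 0.5000, 0.1500)
After 2 picoseconds: (0.4250, 0.3400, 0.2350)
After 3 picoseconds: (0.4010, 0.3725, 0.2265)
P(in state IV after 3 picoseconds) = 0.3725

0.3725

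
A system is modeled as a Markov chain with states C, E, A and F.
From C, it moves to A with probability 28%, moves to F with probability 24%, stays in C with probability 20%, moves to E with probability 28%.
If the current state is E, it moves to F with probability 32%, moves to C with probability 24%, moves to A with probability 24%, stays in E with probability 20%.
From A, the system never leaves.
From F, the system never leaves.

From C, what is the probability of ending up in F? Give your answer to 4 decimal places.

Let h(s) be the probability of absorption at F starting from transient state s. Then h(F) = 1 and h(A) = 0. By first-step analysis:
h(C) = 0.2·h(C) + 0.28·h(E) + 0.28·0 + 0.24·1
h(E) = 0.24·h(C) + 0.2·h(E) + 0.24·0 + 0.32·1
Solving: h(C) = 0.4916, h(E) = 0.5475.
Starting from C, the probability is 0.4916.

0.4916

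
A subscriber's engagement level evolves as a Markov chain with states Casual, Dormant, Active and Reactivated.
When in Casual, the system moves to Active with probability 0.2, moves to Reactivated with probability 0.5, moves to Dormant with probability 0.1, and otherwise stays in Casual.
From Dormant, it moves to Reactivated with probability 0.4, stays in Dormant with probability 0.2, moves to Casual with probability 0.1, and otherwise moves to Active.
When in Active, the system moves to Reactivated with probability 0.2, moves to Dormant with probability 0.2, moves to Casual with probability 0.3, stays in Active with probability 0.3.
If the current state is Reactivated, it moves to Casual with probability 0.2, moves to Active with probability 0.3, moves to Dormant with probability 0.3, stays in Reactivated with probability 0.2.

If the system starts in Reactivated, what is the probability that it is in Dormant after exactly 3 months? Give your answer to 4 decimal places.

Propagate the distribution vector 3 months from Reactivated.
After 0 months: (0.0000, 0.0000, 0.0000, 1.0000)
After 1 month: (0.2000, 0.3000, 0.3000, 0.2000)
After 2 months: (0.2000, 0.2000, 0.2800, 0.3200)
After 3 months: (0.2080, 0.2120, 0.2800, 0.3000)
P(in Dormant after 3 months) = 0.2120

0.2120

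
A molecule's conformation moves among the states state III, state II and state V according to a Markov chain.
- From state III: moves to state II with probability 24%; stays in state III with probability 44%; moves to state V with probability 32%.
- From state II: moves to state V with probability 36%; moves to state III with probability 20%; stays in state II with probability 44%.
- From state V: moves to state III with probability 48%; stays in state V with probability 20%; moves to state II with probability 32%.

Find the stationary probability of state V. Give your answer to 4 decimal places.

Let the stationary distribution be π with π = πP and π_1 + π_2 + π_3 = 1.
π_1 = 0.44·π_1 + 0.2·π_2 + 0.48·π_3
π_2 = 0.24·π_1 + 0.44·π_2 + 0.32·π_3
Solving with the normalization constraint gives π = (0.3728, 0.3297, 0.2975).
So the stationary probability of state V is 0.2975.

0.2975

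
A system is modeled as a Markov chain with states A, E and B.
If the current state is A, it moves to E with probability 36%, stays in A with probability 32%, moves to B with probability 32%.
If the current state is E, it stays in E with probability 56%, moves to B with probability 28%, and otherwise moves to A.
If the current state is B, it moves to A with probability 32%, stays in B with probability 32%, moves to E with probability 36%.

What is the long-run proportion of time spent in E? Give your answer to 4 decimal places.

0.4500

Let the stationary distribution be π with π = πP and π_1 + π_2 + π_3 = 1.
π_1 = 0.32·π_1 + 0.16·π_2 + 0.32·π_3
π_2 = 0.36·π_1 + 0.56·π_2 + 0.36·π_3
Solving with the normalization constraint gives π = (0.2480, 0.4500, 0.3020).
So the stationary probability of E is 0.4500.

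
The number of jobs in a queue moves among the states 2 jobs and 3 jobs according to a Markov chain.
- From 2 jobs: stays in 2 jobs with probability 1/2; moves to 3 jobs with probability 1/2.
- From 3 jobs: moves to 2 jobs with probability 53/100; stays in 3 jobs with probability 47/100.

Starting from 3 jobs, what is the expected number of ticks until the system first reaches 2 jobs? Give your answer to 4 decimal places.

1.8868

Let t(s) be the expected number of ticks to first reach 2 jobs from state s, with t(2 jobs) = 0. Conditioning on the first tick:
t(3 jobs) = 1 + 0.47·t(3 jobs)
Solving: t(3 jobs) = 1.8868.
Expected ticks from 3 jobs to 2 jobs: 1.8868.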